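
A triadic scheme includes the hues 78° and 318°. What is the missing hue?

198°

A triad places three hues 120° apart.
The full set through 78° is {78°, 198°, 318°}.
Given {78°, 318°}, the missing hue is 198°.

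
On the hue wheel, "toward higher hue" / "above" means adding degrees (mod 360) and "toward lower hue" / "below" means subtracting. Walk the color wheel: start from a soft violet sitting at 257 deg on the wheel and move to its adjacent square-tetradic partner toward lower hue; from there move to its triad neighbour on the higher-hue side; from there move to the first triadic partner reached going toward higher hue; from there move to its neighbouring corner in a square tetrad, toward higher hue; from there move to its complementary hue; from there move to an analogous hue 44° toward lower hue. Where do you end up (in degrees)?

273°

257 − 90 = 167°   (square ↓)
167 + 120 = 287°   (triadic ↑)
287 + 120 = 407 → 407 − 360 = 47°   (triadic ↑)
47 + 90 = 137°   (square ↑)
137 + 180 = 317°   (complement)
317 − 44 = 273°   (analog 44° ↓)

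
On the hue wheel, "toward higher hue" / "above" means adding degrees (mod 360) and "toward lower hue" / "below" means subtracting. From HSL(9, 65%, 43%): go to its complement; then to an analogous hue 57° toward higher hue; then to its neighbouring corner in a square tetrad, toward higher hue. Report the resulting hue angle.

9 + 180 = 189°   (complement)
189 + 57 = 246°   (analog 57° ↑)
246 + 90 = 336°   (square ↑)

336°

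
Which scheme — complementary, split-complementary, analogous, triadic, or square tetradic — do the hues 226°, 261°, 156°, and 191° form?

analogous

Sort the hues: 156°, 191°, 226°, 261°.
Successive gaps around the wheel: 35°, 35°, 35°, 255°.
A run of hues at equal small steps (35°) with one large closing gap is an analogous group.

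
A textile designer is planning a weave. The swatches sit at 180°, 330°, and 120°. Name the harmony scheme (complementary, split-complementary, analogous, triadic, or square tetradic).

split-complementary

Sort the hues: 120°, 180°, 330°.
Successive gaps around the wheel: 60°, 150°, 150°.
Two 150° gaps and one 60° gap — a base hue opposite a pair of accents 30° either side of its complement — is the split-complementary pattern.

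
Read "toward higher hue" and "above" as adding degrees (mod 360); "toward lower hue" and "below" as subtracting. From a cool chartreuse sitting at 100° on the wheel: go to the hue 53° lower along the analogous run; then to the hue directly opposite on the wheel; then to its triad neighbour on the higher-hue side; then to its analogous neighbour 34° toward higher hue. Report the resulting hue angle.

21°

100 − 53 = 47°   (analog 53° ↓)
47 + 180 = 227°   (complement)
227 + 120 = 347°   (triadic ↑)
347 + 34 = 381 → 381 − 360 = 21°   (analog 34° ↑)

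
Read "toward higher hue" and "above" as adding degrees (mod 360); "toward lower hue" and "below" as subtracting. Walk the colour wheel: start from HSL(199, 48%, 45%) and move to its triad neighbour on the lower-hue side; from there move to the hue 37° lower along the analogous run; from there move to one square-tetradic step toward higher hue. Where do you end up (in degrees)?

triadic ↓ −120°: 199 − 120 = 79°
analog 37° ↓ −37°: 79 − 37 = 42°
square ↑ +90°: 42 + 90 = 132°

132°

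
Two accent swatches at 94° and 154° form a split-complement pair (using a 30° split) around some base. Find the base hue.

304°

The accents sit 30° either side of the complement, so the complement is their short-arc midpoint on the wheel.
Short-arc midpoint of 94° and 154°: 124°.
Base is 180° from the complement: 124 − 180 = -56 → -56 + 360 = 304°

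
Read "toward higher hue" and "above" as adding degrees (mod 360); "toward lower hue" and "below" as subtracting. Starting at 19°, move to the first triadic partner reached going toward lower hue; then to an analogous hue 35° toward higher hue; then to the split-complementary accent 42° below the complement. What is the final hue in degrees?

72°

triadic ↓ −120°: 19 − 120 = -101 → -101 + 360 = 259°
analog 35° ↑ +35°: 259 + 35 = 294°
split-comp 42° ↓ +138°: 294 + 138 = 432 → 432 − 360 = 72°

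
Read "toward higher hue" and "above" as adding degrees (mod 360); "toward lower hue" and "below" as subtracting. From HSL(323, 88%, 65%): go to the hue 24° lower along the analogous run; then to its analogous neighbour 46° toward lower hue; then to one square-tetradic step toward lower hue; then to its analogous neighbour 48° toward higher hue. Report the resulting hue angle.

323 − 24 = 299°   (analog 24° ↓)
299 − 46 = 253°   (analog 46° ↓)
253 − 90 = 163°   (square ↓)
163 + 48 = 211°   (analog 48° ↑)

211°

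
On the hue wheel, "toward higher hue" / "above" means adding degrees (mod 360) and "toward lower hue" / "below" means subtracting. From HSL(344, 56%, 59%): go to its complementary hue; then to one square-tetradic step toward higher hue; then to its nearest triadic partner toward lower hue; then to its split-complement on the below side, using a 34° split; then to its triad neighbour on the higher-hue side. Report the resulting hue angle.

40°

+180° (complement): 344 + 180 = 524 → 524 − 360 = 164°
+90° (square ↑): 164 + 90 = 254°
−120° (triadic ↓): 254 − 120 = 134°
+146° (split-comp 34° ↓): 134 + 146 = 280°
+120° (triadic ↑): 280 + 120 = 400 → 400 − 360 = 40°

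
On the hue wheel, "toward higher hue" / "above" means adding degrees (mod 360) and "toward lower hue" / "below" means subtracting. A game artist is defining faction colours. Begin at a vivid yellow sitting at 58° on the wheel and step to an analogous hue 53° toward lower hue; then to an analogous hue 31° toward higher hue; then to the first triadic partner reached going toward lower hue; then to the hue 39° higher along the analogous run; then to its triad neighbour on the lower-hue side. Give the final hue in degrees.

195°

−53° (analog 53° ↓): 58 − 53 = 5°
+31° (analog 31° ↑): 5 + 31 = 36°
−120° (triadic ↓): 36 − 120 = -84 → -84 + 360 = 276°
+39° (analog 39° ↑): 276 + 39 = 315°
−120° (triadic ↓): 315 − 120 = 195°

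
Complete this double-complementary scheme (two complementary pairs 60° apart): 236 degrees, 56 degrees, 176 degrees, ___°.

356°

A rectangular tetradic uses two complementary pairs 60° apart: offsets 0°, 60°, 180°, 240°.
Among {56°, 176°, 236°}, 236° and 56° are a 180° pair.
The remaining hue 176° needs its own complement: 176 + 180 = 356°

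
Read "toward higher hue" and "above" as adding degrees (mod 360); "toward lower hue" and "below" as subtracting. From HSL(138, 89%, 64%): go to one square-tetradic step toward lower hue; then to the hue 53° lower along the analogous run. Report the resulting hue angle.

355°

square ↓ −90°: 138 − 90 = 48°
analog 53° ↓ −53°: 48 − 53 = -5 → -5 + 360 = 355°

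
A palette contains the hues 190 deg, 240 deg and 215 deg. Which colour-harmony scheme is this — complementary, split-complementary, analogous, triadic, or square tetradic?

analogous

Sort the hues: 190°, 215°, 240°.
Successive gaps around the wheel: 25°, 25°, 310°.
A run of hues at equal small steps (25°) with one large closing gap is an analogous group.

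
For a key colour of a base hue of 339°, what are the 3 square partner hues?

A square tetradic scheme places four hues every 90°.
339 + 90 = 429 → 429 − 360 = 69°
339 + 180 = 519 → 519 − 360 = 159°
339 + 270 = 609 → 609 − 360 = 249°

69°, 159°, and 249°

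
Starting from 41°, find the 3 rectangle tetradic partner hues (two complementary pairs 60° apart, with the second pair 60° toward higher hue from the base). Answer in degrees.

A rectangular tetradic uses two complementary pairs 60° apart: offsets 0°, 60°, 180°, 240°.
41 + 60 = 101°
41 + 180 = 221°
41 + 240 = 281°

101°, 221° and 281°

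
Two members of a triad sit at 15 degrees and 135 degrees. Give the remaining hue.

A triad spaces three hues 120° apart.
The full set is {15°, 135°, 255°}.

255°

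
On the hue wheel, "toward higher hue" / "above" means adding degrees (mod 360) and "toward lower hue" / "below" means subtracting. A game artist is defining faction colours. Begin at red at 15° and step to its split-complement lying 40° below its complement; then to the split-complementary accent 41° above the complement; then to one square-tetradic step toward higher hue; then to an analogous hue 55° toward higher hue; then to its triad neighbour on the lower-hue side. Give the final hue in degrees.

+140° (split-comp 40° ↓): 15 + 140 = 155°
+221° (split-comp 41° ↑): 155 + 221 = 376 → 376 − 360 = 16°
+90° (square ↑): 16 + 90 = 106°
+55° (analog 55° ↑): 106 + 55 = 161°
−120° (triadic ↓): 161 − 120 = 41°

41°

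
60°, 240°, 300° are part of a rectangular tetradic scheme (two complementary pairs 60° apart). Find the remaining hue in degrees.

A rectangular tetradic uses two complementary pairs 60° apart: offsets 0°, 60°, 180°, 240°.
Among {60°, 240°, 300°}, 60° and 240° are a 180° pair.
The remaining hue 300° needs its own complement: 300 + 180 = 480 → 480 − 360 = 120°

120°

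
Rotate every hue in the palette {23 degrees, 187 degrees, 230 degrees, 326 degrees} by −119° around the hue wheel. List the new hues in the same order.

23 − 119 = -96 → -96 + 360 = 264°
187 − 119 = 68°
230 − 119 = 111°
326 − 119 = 207°

264°, 68°, 111°, 207°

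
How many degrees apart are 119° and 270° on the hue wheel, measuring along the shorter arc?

|119 − 270| = 151.
151 ≤ 180, so the shorter arc is 151°.

151°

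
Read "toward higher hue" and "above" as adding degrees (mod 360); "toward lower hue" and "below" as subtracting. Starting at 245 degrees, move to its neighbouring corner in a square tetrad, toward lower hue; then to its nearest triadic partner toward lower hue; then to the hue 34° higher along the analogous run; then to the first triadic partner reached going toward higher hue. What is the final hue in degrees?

245 − 90 = 155°   (square ↓)
155 − 120 = 35°   (triadic ↓)
35 + 34 = 69°   (analog 34° ↑)
69 + 120 = 189°   (triadic ↑)

189°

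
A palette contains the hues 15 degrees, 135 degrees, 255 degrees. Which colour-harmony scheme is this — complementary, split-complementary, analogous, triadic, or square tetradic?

Sort the hues: 15°, 135°, 255°.
Successive gaps around the wheel: 120°, 120°, 120°.
Three hues equally spaced 120° apart form a triad.

triadic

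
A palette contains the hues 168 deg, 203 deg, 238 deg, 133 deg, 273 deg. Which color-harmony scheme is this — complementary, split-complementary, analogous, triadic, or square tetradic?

analogous

Sort the hues: 133°, 168°, 203°, 238°, 273°.
Successive gaps around the wheel: 35°, 35°, 35°, 35°, 220°.
A run of hues at equal small steps (35°) with one large closing gap is an analogous group.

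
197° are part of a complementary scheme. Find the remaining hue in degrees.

The complement sits 180° across the wheel.
The full set through 197° is {17°, 197°}.
Given {197°}, the missing hue is 17°.

17°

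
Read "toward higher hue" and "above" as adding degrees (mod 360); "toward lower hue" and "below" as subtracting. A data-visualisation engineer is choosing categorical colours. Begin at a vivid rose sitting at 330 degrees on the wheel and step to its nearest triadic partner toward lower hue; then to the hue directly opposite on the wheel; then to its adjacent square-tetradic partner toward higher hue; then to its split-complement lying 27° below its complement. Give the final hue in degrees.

273°

330 − 120 = 210°   (triadic ↓)
210 + 180 = 390 → 390 − 360 = 30°   (complement)
30 + 90 = 120°   (square ↑)
120 + 153 = 273°   (split-comp 27° ↓)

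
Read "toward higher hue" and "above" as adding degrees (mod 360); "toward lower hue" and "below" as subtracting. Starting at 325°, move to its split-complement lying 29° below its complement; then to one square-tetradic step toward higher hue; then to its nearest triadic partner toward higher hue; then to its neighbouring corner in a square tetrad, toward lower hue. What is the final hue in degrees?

split-comp 29° ↓ +151°: 325 + 151 = 476 → 476 − 360 = 116°
square ↑ +90°: 116 + 90 = 206°
triadic ↑ +120°: 206 + 120 = 326°
square ↓ −90°: 326 − 90 = 236°

236°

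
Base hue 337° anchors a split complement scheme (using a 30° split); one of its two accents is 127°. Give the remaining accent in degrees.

Split-complementary hues sit 30° either side of the complement.
Complement of the base 337°: 337 + 180 = 517 → 517 − 360 = 157°
The given accent 127° is 30° one side of 157°; the other accent sits 30° the other side: 157 + 30 = 187°

187°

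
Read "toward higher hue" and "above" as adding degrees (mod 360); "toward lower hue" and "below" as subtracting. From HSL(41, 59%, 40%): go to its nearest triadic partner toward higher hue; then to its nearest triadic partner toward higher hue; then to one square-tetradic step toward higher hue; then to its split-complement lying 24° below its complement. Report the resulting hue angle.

167°

triadic ↑ +120°: 41 + 120 = 161°
triadic ↑ +120°: 161 + 120 = 281°
square ↑ +90°: 281 + 90 = 371 → 371 − 360 = 11°
split-comp 24° ↓ +156°: 11 + 156 = 167°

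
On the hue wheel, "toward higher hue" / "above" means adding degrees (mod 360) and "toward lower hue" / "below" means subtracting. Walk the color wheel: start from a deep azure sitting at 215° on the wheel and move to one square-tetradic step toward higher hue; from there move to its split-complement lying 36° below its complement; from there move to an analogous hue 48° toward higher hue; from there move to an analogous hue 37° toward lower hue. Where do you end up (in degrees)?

100°

215 + 90 = 305°   (square ↑)
305 + 144 = 449 → 449 − 360 = 89°   (split-comp 36° ↓)
89 + 48 = 137°   (analog 48° ↑)
137 − 37 = 100°   (analog 37° ↓)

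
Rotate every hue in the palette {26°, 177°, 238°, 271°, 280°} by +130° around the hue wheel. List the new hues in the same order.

156°, 307°, 8°, 41°, 50°

26 + 130 = 156°
177 + 130 = 307°
238 + 130 = 368 → 368 − 360 = 8°
271 + 130 = 401 → 401 − 360 = 41°
280 + 130 = 410 → 410 − 360 = 50°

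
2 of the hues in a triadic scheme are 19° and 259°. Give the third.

A triad places three hues 120° apart.
The full set through 19° is {19°, 139°, 259°}.
Given {19°, 259°}, the missing hue is 139°.

139°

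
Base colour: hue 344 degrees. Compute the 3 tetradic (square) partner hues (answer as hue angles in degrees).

A square tetradic scheme places four hues every 90°.
344 + 90 = 434 → 434 − 360 = 74°
344 + 180 = 524 → 524 − 360 = 164°
344 + 270 = 614 → 614 − 360 = 254°

74°, 164°, and 254°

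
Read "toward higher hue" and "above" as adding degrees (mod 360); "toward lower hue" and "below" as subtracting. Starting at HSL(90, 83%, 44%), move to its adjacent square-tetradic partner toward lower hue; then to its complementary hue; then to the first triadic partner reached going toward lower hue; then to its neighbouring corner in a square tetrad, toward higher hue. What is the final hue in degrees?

square ↓ −90°: 90 − 90 = 0°
complement +180°: 0 + 180 = 180°
triadic ↓ −120°: 180 − 120 = 60°
square ↑ +90°: 60 + 90 = 150°

150°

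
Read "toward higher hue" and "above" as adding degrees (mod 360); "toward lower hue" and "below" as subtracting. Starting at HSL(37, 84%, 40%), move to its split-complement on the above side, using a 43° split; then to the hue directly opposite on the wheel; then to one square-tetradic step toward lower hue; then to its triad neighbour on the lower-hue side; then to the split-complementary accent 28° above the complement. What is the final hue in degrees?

37 + 223 = 260°   (split-comp 43° ↑)
260 + 180 = 440 → 440 − 360 = 80°   (complement)
80 − 90 = -10 → -10 + 360 = 350°   (square ↓)
350 − 120 = 230°   (triadic ↓)
230 + 208 = 438 → 438 − 360 = 78°   (split-comp 28° ↑)

78°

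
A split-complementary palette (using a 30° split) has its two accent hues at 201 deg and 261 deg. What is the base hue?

The accents sit 30° either side of the complement, so the complement is their short-arc midpoint on the wheel.
Short-arc midpoint of 201° and 261°: 231°.
Base is 180° from the complement: 231 − 180 = 51°

51°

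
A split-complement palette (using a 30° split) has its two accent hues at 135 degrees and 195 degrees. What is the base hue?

345°

The accents sit 30° either side of the complement, so the complement is their short-arc midpoint on the wheel.
Short-arc midpoint of 135° and 195°: 165°.
Base is 180° from the complement: 165 − 180 = -15 → -15 + 360 = 345°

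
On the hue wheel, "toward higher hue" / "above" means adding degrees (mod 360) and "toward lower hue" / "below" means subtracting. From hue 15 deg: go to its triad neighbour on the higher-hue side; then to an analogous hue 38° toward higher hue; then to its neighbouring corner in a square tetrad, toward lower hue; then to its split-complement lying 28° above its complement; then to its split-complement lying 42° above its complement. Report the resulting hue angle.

triadic ↑ +120°: 15 + 120 = 135°
analog 38° ↑ +38°: 135 + 38 = 173°
square ↓ −90°: 173 − 90 = 83°
split-comp 28° ↑ +208°: 83 + 208 = 291°
split-comp 42° ↑ +222°: 291 + 222 = 513 → 513 − 360 = 153°

153°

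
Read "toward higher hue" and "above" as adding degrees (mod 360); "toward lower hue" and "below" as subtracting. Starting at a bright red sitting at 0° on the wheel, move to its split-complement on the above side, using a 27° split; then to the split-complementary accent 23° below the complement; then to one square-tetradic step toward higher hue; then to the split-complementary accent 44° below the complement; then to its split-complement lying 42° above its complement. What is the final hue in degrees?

92°

0 + 207 = 207°   (split-comp 27° ↑)
207 + 157 = 364 → 364 − 360 = 4°   (split-comp 23° ↓)
4 + 90 = 94°   (square ↑)
94 + 136 = 230°   (split-comp 44° ↓)
230 + 222 = 452 → 452 − 360 = 92°   (split-comp 42° ↑)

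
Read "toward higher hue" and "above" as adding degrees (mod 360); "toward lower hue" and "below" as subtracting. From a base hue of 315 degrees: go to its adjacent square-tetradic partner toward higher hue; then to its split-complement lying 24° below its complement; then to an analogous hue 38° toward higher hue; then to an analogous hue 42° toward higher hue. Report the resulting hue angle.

281°

+90° (square ↑): 315 + 90 = 405 → 405 − 360 = 45°
+156° (split-comp 24° ↓): 45 + 156 = 201°
+38° (analog 38° ↑): 201 + 38 = 239°
+42° (analog 42° ↑): 239 + 42 = 281°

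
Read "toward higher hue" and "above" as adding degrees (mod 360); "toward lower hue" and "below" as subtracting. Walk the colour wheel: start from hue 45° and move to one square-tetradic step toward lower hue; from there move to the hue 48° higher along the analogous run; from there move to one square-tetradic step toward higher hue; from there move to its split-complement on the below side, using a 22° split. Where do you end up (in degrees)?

251°

square ↓ −90°: 45 − 90 = -45 → -45 + 360 = 315°
analog 48° ↑ +48°: 315 + 48 = 363 → 363 − 360 = 3°
square ↑ +90°: 3 + 90 = 93°
split-comp 22° ↓ +158°: 93 + 158 = 251°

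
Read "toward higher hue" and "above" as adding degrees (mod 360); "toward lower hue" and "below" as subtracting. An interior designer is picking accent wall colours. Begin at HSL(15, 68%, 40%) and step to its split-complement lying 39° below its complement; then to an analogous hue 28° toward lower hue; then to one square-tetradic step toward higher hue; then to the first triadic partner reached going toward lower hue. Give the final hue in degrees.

+141° (split-comp 39° ↓): 15 + 141 = 156°
−28° (analog 28° ↓): 156 − 28 = 128°
+90° (square ↑): 128 + 90 = 218°
−120° (triadic ↓): 218 − 120 = 98°

98°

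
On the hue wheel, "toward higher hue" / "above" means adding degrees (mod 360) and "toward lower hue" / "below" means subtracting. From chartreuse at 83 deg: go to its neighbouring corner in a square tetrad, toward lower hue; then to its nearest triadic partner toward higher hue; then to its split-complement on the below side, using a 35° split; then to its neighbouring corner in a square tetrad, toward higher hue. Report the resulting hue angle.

348°

83 − 90 = -7 → -7 + 360 = 353°   (square ↓)
353 + 120 = 473 → 473 − 360 = 113°   (triadic ↑)
113 + 145 = 258°   (split-comp 35° ↓)
258 + 90 = 348°   (square ↑)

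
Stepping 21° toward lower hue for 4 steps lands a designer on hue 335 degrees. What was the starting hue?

59°

4 steps of 21° (toward lower hue) give a net shift of −84°.
Start = end − shift: 335 + 84 = 419 → 419 − 360 = 59°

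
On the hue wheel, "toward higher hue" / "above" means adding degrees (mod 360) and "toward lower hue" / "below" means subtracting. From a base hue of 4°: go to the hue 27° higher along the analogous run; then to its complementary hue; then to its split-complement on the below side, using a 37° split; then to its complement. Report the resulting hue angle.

174°

+27° (analog 27° ↑): 4 + 27 = 31°
+180° (complement): 31 + 180 = 211°
+143° (split-comp 37° ↓): 211 + 143 = 354°
+180° (complement): 354 + 180 = 534 → 534 − 360 = 174°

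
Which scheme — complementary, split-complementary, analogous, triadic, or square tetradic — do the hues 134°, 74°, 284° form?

split-complementary

Sort the hues: 74°, 134°, 284°.
Successive gaps around the wheel: 60°, 150°, 150°.
Two 150° gaps and one 60° gap — a base hue opposite a pair of accents 30° either side of its complement — is the split-complementary pattern.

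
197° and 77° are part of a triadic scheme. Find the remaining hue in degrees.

A triad places three hues 120° apart.
The full set through 77° is {77°, 197°, 317°}.
Given {77°, 197°}, the missing hue is 317°.

317°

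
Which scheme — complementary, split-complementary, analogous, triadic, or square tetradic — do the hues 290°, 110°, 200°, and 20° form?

Sort the hues: 20°, 110°, 200°, 290°.
Successive gaps around the wheel: 90°, 90°, 90°, 90°.
Four hues every 90° form a square tetradic scheme.

square tetradic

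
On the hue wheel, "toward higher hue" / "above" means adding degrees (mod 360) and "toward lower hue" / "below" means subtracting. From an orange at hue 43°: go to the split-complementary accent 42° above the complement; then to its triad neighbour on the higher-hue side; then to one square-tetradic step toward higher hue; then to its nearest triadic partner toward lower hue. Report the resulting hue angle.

355°

43 + 222 = 265°   (split-comp 42° ↑)
265 + 120 = 385 → 385 − 360 = 25°   (triadic ↑)
25 + 90 = 115°   (square ↑)
115 − 120 = -5 → -5 + 360 = 355°   (triadic ↓)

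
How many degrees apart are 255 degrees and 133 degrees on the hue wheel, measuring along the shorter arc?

|255 − 133| = 122.
122 ≤ 180, so the shorter arc is 122°.

122°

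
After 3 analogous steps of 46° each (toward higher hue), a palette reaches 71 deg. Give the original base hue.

293°

3 steps of 46° (toward higher hue) give a net shift of +138°.
Start = end − shift: 71 − 138 = -67 → -67 + 360 = 293°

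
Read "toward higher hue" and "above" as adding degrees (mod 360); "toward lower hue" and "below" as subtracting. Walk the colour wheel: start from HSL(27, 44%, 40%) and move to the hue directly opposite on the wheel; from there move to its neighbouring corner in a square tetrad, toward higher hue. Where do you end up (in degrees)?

297°

+180° (complement): 27 + 180 = 207°
+90° (square ↑): 207 + 90 = 297°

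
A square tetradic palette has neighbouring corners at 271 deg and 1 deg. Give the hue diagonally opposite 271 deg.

91°

A square tetradic scheme places four hues 90° apart; opposite corners are 180° apart.
271 + 180 = 451 → 451 − 360 = 91°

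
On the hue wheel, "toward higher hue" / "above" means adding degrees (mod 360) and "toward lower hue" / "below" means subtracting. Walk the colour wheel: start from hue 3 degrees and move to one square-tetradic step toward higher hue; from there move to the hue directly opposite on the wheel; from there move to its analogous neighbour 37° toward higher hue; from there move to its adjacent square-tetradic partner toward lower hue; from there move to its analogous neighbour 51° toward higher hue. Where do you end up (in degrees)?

3 + 90 = 93°   (square ↑)
93 + 180 = 273°   (complement)
273 + 37 = 310°   (analog 37° ↑)
310 − 90 = 220°   (square ↓)
220 + 51 = 271°   (analog 51° ↑)

271°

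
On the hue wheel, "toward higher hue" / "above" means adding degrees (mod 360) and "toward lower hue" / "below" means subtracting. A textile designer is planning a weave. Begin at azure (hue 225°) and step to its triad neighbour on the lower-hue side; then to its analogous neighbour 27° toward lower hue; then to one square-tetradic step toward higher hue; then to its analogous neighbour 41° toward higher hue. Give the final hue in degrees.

209°

225 − 120 = 105°   (triadic ↓)
105 − 27 = 78°   (analog 27° ↓)
78 + 90 = 168°   (square ↑)
168 + 41 = 209°   (analog 41° ↑)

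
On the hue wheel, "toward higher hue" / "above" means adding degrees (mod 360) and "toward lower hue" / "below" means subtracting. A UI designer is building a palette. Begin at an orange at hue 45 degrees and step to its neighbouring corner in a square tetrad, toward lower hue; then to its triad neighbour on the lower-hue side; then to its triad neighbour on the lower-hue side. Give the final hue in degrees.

square ↓ −90°: 45 − 90 = -45 → -45 + 360 = 315°
triadic ↓ −120°: 315 − 120 = 195°
triadic ↓ −120°: 195 − 120 = 75°

75°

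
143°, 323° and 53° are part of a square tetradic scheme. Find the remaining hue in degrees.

A square tetradic scheme places four hues every 90°.
The full set through 53° is {53°, 143°, 233°, 323°}.
Given {53°, 143°, 323°}, the missing hue is 233°.

233°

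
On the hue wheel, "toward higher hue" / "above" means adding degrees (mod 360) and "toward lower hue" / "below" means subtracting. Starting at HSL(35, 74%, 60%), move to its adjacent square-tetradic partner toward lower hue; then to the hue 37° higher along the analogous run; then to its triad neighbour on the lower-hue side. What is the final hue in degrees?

222°

−90° (square ↓): 35 − 90 = -55 → -55 + 360 = 305°
+37° (analog 37° ↑): 305 + 37 = 342°
−120° (triadic ↓): 342 − 120 = 222°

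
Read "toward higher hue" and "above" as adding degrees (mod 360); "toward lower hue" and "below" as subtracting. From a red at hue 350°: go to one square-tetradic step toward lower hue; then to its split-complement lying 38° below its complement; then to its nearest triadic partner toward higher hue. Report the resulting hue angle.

350 − 90 = 260°   (square ↓)
260 + 142 = 402 → 402 − 360 = 42°   (split-comp 38° ↓)
42 + 120 = 162°   (triadic ↑)

162°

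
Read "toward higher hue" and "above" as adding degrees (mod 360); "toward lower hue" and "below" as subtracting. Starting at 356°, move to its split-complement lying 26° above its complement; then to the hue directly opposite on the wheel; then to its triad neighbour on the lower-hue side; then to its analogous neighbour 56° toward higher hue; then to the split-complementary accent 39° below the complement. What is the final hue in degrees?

99°

356 + 206 = 562 → 562 − 360 = 202°   (split-comp 26° ↑)
202 + 180 = 382 → 382 − 360 = 22°   (complement)
22 − 120 = -98 → -98 + 360 = 262°   (triadic ↓)
262 + 56 = 318°   (analog 56° ↑)
318 + 141 = 459 → 459 − 360 = 99°   (split-comp 39° ↓)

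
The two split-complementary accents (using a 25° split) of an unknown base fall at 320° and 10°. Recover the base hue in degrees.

The accents sit 25° either side of the complement, so the complement is their short-arc midpoint on the wheel.
Short-arc midpoint of 320° and 10°: 345°.
Base is 180° from the complement: 345 − 180 = 165°

165°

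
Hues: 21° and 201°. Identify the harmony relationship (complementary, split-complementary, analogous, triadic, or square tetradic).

complementary

Sort the hues: 21°, 201°.
Successive gaps around the wheel: 180°, 180°.
Two hues 180° apart are complementary.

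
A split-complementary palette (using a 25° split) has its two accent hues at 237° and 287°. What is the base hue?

The accents sit 25° either side of the complement, so the complement is their short-arc midpoint on the wheel.
Short-arc midpoint of 237° and 287°: 262°.
Base is 180° from the complement: 262 − 180 = 82°

82°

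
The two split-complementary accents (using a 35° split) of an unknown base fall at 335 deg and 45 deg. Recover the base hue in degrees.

The accents sit 35° either side of the complement, so the complement is their short-arc midpoint on the wheel.
Short-arc midpoint of 335° and 45°: 10°.
Base is 180° from the complement: 10 − 180 = -170 → -170 + 360 = 190°

190°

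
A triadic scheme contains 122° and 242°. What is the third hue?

2°

A triad spaces three hues 120° apart.
The full set is {2°, 122°, 242°}.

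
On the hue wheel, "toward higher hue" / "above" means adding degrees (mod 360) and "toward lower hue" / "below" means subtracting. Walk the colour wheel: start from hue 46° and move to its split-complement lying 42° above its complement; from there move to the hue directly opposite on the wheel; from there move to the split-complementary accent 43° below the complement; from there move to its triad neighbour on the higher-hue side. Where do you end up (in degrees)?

345°

+222° (split-comp 42° ↑): 46 + 222 = 268°
+180° (complement): 268 + 180 = 448 → 448 − 360 = 88°
+137° (split-comp 43° ↓): 88 + 137 = 225°
+120° (triadic ↑): 225 + 120 = 345°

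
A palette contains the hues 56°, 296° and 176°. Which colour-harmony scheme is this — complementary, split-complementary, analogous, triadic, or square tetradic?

triadic

Sort the hues: 56°, 176°, 296°.
Successive gaps around the wheel: 120°, 120°, 120°.
Three hues equally spaced 120° apart form a triad.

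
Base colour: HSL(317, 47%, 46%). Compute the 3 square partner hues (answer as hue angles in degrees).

47°, 137°, 227°

A square tetradic scheme places four hues every 90°.
317 + 90 = 407 → 407 − 360 = 47°
317 + 180 = 497 → 497 − 360 = 137°
317 + 270 = 587 → 587 − 360 = 227°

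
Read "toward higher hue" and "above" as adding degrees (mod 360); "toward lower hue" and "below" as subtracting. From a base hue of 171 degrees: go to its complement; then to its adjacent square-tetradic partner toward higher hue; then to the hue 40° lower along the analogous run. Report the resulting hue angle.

+180° (complement): 171 + 180 = 351°
+90° (square ↑): 351 + 90 = 441 → 441 − 360 = 81°
−40° (analog 40° ↓): 81 − 40 = 41°

41°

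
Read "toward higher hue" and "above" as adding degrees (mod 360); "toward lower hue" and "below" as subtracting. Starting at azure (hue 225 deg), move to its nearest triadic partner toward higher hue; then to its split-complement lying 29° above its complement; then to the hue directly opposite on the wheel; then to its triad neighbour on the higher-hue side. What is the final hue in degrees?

+120° (triadic ↑): 225 + 120 = 345°
+209° (split-comp 29° ↑): 345 + 209 = 554 → 554 − 360 = 194°
+180° (complement): 194 + 180 = 374 → 374 − 360 = 14°
+120° (triadic ↑): 14 + 120 = 134°

134°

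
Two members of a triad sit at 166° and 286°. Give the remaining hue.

46°

A triad spaces three hues 120° apart.
The full set is {46°, 166°, 286°}.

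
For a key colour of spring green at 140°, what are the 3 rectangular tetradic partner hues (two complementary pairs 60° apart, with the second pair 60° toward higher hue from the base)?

200°, 320°, 20°

A rectangular tetradic uses two complementary pairs 60° apart: offsets 0°, 60°, 180°, 240°.
140 + 60 = 200°
140 + 180 = 320°
140 + 240 = 380 → 380 − 360 = 20°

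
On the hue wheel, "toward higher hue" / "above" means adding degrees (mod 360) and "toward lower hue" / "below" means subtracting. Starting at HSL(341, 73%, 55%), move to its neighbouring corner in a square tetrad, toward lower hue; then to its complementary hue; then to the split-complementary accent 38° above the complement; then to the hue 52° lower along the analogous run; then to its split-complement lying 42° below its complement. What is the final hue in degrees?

15°

341 − 90 = 251°   (square ↓)
251 + 180 = 431 → 431 − 360 = 71°   (complement)
71 + 218 = 289°   (split-comp 38° ↑)
289 − 52 = 237°   (analog 52° ↓)
237 + 138 = 375 → 375 − 360 = 15°   (split-comp 42° ↓)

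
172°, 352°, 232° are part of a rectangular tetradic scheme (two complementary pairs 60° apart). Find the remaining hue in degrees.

52°

A rectangular tetradic uses two complementary pairs 60° apart: offsets 0°, 60°, 180°, 240°.
Among {172°, 232°, 352°}, 172° and 352° are a 180° pair.
The remaining hue 232° needs its own complement: 232 + 180 = 412 → 412 − 360 = 52°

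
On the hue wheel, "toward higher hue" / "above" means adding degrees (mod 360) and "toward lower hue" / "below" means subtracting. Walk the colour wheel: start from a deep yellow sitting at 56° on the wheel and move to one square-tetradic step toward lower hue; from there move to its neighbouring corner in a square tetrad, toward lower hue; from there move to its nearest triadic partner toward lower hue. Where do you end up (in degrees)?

116°

−90° (square ↓): 56 − 90 = -34 → -34 + 360 = 326°
−90° (square ↓): 326 − 90 = 236°
−120° (triadic ↓): 236 − 120 = 116°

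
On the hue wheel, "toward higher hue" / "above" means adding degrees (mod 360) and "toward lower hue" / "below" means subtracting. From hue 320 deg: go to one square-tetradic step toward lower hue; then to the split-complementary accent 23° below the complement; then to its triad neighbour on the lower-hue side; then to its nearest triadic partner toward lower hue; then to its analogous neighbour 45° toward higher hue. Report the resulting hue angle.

square ↓ −90°: 320 − 90 = 230°
split-comp 23° ↓ +157°: 230 + 157 = 387 → 387 − 360 = 27°
triadic ↓ −120°: 27 − 120 = -93 → -93 + 360 = 267°
triadic ↓ −120°: 267 − 120 = 147°
analog 45° ↑ +45°: 147 + 45 = 192°

192°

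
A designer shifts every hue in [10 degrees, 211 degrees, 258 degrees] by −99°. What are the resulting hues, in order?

10 − 99 = -89 → -89 + 360 = 271°
211 − 99 = 112°
258 − 99 = 159°

271°, 112°, 159°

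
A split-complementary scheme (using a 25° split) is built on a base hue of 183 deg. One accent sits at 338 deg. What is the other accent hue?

Split-complementary hues sit 25° either side of the complement.
Complement of the base 183°: 183 + 180 = 363 → 363 − 360 = 3°
The given accent 338° is 25° one side of 3°; the other accent sits 25° the other side: 3 + 25 = 28°

28°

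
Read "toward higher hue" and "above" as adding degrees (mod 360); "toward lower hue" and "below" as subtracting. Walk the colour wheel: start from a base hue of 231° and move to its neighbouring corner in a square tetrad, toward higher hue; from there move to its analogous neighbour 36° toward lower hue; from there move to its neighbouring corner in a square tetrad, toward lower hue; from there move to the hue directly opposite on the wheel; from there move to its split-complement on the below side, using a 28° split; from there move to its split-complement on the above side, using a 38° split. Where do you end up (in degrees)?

square ↑ +90°: 231 + 90 = 321°
analog 36° ↓ −36°: 321 − 36 = 285°
square ↓ −90°: 285 − 90 = 195°
complement +180°: 195 + 180 = 375 → 375 − 360 = 15°
split-comp 28° ↓ +152°: 15 + 152 = 167°
split-comp 38° ↑ +218°: 167 + 218 = 385 → 385 − 360 = 25°

25°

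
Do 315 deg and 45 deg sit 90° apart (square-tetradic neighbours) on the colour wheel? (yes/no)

yes

Angular distance: |315 − 45| = 270; shorter arc = 360 − 270 = 90°.
90° apart (square-tetradic neighbours) requires 90°.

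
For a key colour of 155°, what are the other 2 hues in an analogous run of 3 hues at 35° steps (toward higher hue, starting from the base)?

Analogous hues sit every 35° along the wheel.
155 + 35 = 190°
155 + 70 = 225°

190° and 225°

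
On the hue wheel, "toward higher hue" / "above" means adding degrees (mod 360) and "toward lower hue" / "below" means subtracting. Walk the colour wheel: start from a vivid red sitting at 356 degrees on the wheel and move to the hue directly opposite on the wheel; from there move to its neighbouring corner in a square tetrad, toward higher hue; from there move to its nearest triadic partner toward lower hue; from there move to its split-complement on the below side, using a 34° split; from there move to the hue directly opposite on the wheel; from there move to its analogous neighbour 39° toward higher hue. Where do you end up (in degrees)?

151°

complement +180°: 356 + 180 = 536 → 536 − 360 = 176°
square ↑ +90°: 176 + 90 = 266°
triadic ↓ −120°: 266 − 120 = 146°
split-comp 34° ↓ +146°: 146 + 146 = 292°
complement +180°: 292 + 180 = 472 → 472 − 360 = 112°
analog 39° ↑ +39°: 112 + 39 = 151°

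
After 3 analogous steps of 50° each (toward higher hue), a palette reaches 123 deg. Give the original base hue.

333°

3 steps of 50° (toward higher hue) give a net shift of +150°.
Start = end − shift: 123 − 150 = -27 → -27 + 360 = 333°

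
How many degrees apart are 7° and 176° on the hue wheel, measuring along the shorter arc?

|7 − 176| = 169.
169 ≤ 180, so the shorter arc is 169°.

169°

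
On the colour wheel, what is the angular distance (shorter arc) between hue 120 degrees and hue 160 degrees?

|120 − 160| = 40.
40 ≤ 180, so the shorter arc is 40°.

40°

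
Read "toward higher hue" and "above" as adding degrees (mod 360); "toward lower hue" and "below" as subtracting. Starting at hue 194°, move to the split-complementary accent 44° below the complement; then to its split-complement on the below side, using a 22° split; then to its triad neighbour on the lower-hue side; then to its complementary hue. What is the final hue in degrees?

+136° (split-comp 44° ↓): 194 + 136 = 330°
+158° (split-comp 22° ↓): 330 + 158 = 488 → 488 − 360 = 128°
−120° (triadic ↓): 128 − 120 = 8°
+180° (complement): 8 + 180 = 188°

188°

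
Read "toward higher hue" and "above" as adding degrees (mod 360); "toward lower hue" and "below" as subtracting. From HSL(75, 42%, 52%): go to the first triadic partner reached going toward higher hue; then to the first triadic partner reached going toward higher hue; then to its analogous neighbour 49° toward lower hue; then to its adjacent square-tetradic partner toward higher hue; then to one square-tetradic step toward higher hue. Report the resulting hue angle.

+120° (triadic ↑): 75 + 120 = 195°
+120° (triadic ↑): 195 + 120 = 315°
−49° (analog 49° ↓): 315 − 49 = 266°
+90° (square ↑): 266 + 90 = 356°
+90° (square ↑): 356 + 90 = 446 → 446 − 360 = 86°

86°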